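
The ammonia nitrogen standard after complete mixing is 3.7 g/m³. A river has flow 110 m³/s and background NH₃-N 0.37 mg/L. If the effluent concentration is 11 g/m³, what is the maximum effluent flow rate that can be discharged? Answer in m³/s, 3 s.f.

Mass balance at complete mixing: C_std·(Q_w + Q_r) = Q_w·C_e + Q_r·C_b.
Rearranging, Q_w = Q_r·(C_std − C_b)/(C_e − C_std) = 110·(3.7 − 0.37) / (11 − 3.7) = 50.18 m³/s.

50.2 m³/s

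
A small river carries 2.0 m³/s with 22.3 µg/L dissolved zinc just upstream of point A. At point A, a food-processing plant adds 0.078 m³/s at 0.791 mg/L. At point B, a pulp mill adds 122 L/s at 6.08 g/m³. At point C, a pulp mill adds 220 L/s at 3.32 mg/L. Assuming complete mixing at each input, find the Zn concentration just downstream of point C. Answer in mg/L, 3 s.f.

22.3 µg/L = 0.0223 mg/L.
After input A: C = (2·0.0223 + 0.078·0.791) / 2.078 = 0.05115 mg/L.
122 L/s = 0.122 m³/s.
After input B: C = (2.078·0.05115 + 0.122·6.08) / 2.2 = 0.3855 mg/L.
220 L/s = 0.22 m³/s.
After input C: C = (2.2·0.3855 + 0.22·3.32) / 2.42 = 0.6523 mg/L.

0.652 mg/L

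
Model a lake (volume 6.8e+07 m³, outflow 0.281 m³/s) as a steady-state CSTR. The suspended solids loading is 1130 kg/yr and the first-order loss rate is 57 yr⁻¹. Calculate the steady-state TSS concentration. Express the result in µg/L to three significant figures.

Outflow Q = 0.281 m³/s × 3.156e+07 s/yr = 8.868e+06 m³/yr.
Steady-state CSTR mass balance: W = Q·C + k·V·C, so C = W/(Q + kV).
Q + kV = 8.868e+06 + 57·6.8e+07 = 3.885e+09 m³/yr.
C = 1130/3.885e+09 = 2.909e-07 kg/m³ = 0.0002909 mg/L = 0.2909 µg/L.

0.291 µg/L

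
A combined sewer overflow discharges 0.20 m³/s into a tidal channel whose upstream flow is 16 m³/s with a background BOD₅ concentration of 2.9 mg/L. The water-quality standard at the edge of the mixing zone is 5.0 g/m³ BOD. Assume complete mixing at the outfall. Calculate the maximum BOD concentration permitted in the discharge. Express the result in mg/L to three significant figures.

173 mg/L

Mass balance: 5·16.2 = 0.2·Cₑ + 16·2.9.
Cₑ = (81 − 46.4) / 0.2 = 173 mg/L.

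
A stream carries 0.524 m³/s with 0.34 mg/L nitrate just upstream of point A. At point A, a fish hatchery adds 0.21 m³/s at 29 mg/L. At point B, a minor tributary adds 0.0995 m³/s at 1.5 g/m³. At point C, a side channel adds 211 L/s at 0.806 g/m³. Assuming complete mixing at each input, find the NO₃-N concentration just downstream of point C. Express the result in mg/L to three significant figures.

After input A: C = (0.524·0.34 + 0.21·29) / 0.734 = 8.54 mg/L.
After input B: C = (0.734·8.54 + 0.0995·1.5) / 0.8335 = 7.699 mg/L.
211 L/s = 0.211 m³/s.
After input C: C = (0.8335·7.699 + 0.211·0.806) / 1.044 = 6.307 mg/L.

6.31 mg/L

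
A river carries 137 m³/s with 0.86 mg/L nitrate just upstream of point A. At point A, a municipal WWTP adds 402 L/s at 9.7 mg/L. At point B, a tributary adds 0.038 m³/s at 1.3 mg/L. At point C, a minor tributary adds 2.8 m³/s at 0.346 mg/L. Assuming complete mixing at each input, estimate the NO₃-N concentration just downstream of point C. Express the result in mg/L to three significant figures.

402 L/s = 0.402 m³/s.
After input A: C = (137·0.86 + 0.402·9.7) / 137.4 = 0.8859 mg/L.
After input B: C = (137.4·0.8859 + 0.038·1.3) / 137.4 = 0.886 mg/L.
After input C: C = (137.4·0.886 + 2.8·0.346) / 140.2 = 0.8752 mg/L.

0.875 mg/L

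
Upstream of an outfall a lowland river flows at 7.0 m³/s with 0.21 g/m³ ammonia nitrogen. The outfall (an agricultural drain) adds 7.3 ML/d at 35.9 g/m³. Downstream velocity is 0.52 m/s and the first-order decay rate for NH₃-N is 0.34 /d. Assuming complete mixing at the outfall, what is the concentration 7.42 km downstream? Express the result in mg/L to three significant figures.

7.3 ML/d = 0.08449 m³/s.
After complete mixing, C₀ = (0.08449·35.9 + 7·0.21) / 7.084 = 0.6356 mg/L.
Travel time t = 7420 m / 0.52 m/s = 1.427e+04 s = 0.1652 d.
C = 0.6356·exp(−0.34·0.1652) = 0.6356·0.9454 = 0.6009 mg/L.

0.601 mg/L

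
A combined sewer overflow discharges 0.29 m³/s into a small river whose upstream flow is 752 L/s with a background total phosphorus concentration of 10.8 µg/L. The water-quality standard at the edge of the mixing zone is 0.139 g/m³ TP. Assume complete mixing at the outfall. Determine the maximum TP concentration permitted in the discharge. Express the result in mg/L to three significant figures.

752 L/s = 0.752 m³/s.
10.8 µg/L = 0.0108 mg/L.
Mass balance: 0.139·1.042 = 0.29·Cₑ + 0.752·0.0108.
Cₑ = (0.1448 − 0.008122) / 0.29 = 0.4714 mg/L.

0.471 mg/L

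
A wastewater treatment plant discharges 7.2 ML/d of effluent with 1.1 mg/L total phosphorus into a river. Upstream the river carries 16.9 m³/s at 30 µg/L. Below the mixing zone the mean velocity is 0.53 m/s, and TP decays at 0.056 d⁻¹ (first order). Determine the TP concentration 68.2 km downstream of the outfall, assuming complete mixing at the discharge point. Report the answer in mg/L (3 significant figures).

7.2 ML/d = 0.08333 m³/s.
30 µg/L = 0.03 mg/L.
After complete mixing, C₀ = (0.08333·1.1 + 16.9·0.03) / 16.98 = 0.03525 mg/L.
Travel time t = 6.82e+04 m / 0.53 m/s = 1.287e+05 s = 1.489 d.
C = 0.03525·exp(−0.056·1.489) = 0.03525·0.92 = 0.03243 mg/L.

0.0324 mg/L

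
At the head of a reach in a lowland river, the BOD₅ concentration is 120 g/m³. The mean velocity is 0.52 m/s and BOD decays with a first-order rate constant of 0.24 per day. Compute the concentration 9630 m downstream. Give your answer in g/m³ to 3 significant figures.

Travel time t = 9630 m / 0.52 m/s = 9630/0.52 = 1.852e+04 s = 0.2143 d.
First-order decay: C = 120·exp(−0.24·0.2143) = 120·0.9499 = 114 g/m³.

114 g/m³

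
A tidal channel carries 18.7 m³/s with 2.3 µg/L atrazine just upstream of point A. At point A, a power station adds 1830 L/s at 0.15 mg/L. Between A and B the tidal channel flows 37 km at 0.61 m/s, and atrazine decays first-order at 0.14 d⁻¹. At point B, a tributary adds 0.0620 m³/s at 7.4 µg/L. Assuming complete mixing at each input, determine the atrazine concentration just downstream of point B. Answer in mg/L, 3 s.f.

2.3 µg/L = 0.0023 mg/L.
1830 L/s = 1.83 m³/s.
After input A: C = (18.7·0.0023 + 1.83·0.15) / 20.53 = 0.01547 mg/L.
Over the 37 km reach to input B (t = 6.066e+04 s = 0.702 d), decay gives C = 0.01547·exp(−0.14·0.702) = 0.01402 mg/L.
7.4 µg/L = 0.0074 mg/L.
After input B: C = (20.53·0.01402 + 0.062·0.0074) / 20.59 = 0.014 mg/L.

0.0140 mg/L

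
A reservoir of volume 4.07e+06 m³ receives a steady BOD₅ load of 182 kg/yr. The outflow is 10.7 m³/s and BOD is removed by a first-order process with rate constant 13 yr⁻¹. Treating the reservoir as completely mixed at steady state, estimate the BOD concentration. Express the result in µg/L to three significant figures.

Outflow Q = 10.7 m³/s × 3.156e+07 s/yr = 3.377e+08 m³/yr.
Steady-state CSTR mass balance: W = Q·C + k·V·C, so C = W/(Q + kV).
Q + kV = 3.377e+08 + 13·4.07e+06 = 3.906e+08 m³/yr.
C = 182/3.906e+08 = 4.66e-07 kg/m³ = 0.000466 mg/L = 0.466 µg/L.

0.466 µg/L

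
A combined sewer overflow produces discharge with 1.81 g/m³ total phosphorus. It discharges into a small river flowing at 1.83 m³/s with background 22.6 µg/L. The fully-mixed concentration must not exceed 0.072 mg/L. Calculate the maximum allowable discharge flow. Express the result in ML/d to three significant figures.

22.6 µg/L = 0.0226 mg/L.
Mass balance at complete mixing: C_std·(Q_w + Q_r) = Q_w·C_e + Q_r·C_b.
Rearranging, Q_w = Q_r·(C_std − C_b)/(C_e − C_std) = 1.83·(0.072 − 0.0226) / (1.81 − 0.072) = 0.05201 m³/s.
= 4.494 ML/d.

4.49 ML/d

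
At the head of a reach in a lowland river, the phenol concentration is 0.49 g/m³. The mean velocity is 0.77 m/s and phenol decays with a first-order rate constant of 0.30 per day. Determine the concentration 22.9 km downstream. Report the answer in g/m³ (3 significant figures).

Travel time t = 22.9 km / 0.77 m/s = 2.29e+04/0.77 = 2.974e+04 s = 0.3442 d.
First-order decay: C = 0.49·exp(−0.30·0.3442) = 0.49·0.9019 = 0.4419 g/m³.

0.442 g/m³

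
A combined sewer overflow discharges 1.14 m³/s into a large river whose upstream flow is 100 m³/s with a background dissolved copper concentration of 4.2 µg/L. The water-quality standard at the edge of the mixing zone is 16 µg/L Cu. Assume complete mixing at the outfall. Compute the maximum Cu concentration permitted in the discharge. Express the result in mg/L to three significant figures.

4.2 µg/L = 0.0042 mg/L.
16 µg/L = 0.016 mg/L.
Mass balance: 0.016·101.1 = 1.14·Cₑ + 100·0.0042.
Cₑ = (1.618 − 0.42) / 1.14 = 1.051 mg/L.

1.05 mg/L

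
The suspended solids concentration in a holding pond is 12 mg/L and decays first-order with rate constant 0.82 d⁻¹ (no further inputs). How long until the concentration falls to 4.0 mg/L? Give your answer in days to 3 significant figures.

t = ln(C₀/C)/k = ln(12/4.0)/0.82 = 1.099/0.82 = 1.34 d.

1.34 d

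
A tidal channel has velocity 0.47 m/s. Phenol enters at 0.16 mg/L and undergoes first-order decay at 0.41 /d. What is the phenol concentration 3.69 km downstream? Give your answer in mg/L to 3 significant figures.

0.154 mg/L

Travel time t = 3.69 km / 0.47 m/s = 3690/0.47 = 7851 s = 0.09087 d.
First-order decay: C = 0.16·exp(−0.41·0.09087) = 0.16·0.9634 = 0.1541 mg/L.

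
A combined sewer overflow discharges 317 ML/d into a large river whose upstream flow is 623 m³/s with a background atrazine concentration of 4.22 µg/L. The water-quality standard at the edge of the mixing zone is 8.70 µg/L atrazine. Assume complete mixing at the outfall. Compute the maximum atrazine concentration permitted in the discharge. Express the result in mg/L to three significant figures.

317 ML/d = 3.669 m³/s.
4.22 µg/L = 0.00422 mg/L.
8.70 µg/L = 0.0087 mg/L.
Mass balance: 0.0087·626.7 = 3.669·Cₑ + 623·0.00422.
Cₑ = (5.452 − 2.629) / 3.669 = 0.7694 mg/L.

0.769 mg/L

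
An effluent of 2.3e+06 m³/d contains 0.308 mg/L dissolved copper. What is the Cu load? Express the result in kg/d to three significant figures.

708 kg/d

2.3e+06 m³/d = 26.62 m³/s.
Mass flux = Q·C = 26.62 m³/s × 0.308 g/m³ = 8.199 g/s.
= 8.199 g/s × 86.4 = 708.4 kg/d.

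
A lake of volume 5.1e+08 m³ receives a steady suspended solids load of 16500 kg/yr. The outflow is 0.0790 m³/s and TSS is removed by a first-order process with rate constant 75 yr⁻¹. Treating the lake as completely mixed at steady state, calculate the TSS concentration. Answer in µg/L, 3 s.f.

0.431 µg/L

Outflow Q = 0.0790 m³/s × 3.156e+07 s/yr = 2.493e+06 m³/yr.
Steady-state CSTR mass balance: W = Q·C + k·V·C, so C = W/(Q + kV).
Q + kV = 2.493e+06 + 75·5.1e+08 = 3.825e+10 m³/yr.
C = 16500/3.825e+10 = 4.313e-07 kg/m³ = 0.0004313 mg/L = 0.4313 µg/L.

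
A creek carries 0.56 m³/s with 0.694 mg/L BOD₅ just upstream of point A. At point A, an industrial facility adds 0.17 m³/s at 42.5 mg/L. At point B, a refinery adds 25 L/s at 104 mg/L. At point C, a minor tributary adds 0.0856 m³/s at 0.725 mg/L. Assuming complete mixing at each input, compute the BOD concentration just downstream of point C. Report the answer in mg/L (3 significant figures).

12.2 mg/L

After input A: C = (0.56·0.694 + 0.17·42.5) / 0.73 = 10.43 mg/L.
25 L/s = 0.025 m³/s.
After input B: C = (0.73·10.43 + 0.025·104) / 0.755 = 13.53 mg/L.
After input C: C = (0.755·13.53 + 0.0856·0.725) / 0.8406 = 12.22 mg/L.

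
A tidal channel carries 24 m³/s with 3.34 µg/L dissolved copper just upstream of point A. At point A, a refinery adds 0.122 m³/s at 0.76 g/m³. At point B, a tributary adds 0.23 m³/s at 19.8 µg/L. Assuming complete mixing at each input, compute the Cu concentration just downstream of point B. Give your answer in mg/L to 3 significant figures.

3.34 µg/L = 0.00334 mg/L.
After input A: C = (24·0.00334 + 0.122·0.76) / 24.12 = 0.007167 mg/L.
19.8 µg/L = 0.0198 mg/L.
After input B: C = (24.12·0.007167 + 0.23·0.0198) / 24.35 = 0.007286 mg/L.

0.00729 mg/L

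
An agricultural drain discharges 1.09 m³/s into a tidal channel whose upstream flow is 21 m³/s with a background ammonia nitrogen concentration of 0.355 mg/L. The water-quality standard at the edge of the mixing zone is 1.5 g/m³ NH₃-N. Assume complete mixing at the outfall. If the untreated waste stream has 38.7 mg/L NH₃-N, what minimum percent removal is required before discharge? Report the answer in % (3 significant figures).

39.1 %

Mass balance: 1.5·22.09 = 1.09·Cₑ + 21·0.355.
Cₑ = (33.13 − 7.455) / 1.09 = 23.56 mg/L.
Required removal = 1 − 23.56/38.7 = 39.12 %.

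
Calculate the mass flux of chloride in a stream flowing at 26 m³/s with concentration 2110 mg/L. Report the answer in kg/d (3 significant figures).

Mass flux = Q·C = 26 m³/s × 2110 g/m³ = 5.486e+04 g/s.
= 5.486e+04 g/s × 86.4 = 4.74e+06 kg/d.

4.74e+06 kg/d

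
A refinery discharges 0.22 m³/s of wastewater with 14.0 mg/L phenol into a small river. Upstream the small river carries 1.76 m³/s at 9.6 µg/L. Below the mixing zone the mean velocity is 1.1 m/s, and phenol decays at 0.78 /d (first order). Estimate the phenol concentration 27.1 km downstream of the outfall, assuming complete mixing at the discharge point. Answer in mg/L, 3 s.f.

1.25 mg/L

9.6 µg/L = 0.0096 mg/L.
After complete mixing, C₀ = (0.22·14 + 1.76·0.0096) / 1.98 = 1.564 mg/L.
Travel time t = 2.71e+04 m / 1.1 m/s = 2.464e+04 s = 0.2851 d.
C = 1.564·exp(−0.78·0.2851) = 1.564·0.8006 = 1.252 mg/L.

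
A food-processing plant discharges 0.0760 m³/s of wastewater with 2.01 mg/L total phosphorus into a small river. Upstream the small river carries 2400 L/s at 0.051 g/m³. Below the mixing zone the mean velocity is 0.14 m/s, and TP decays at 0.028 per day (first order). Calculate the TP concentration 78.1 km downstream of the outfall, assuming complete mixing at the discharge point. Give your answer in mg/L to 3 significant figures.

0.0928 mg/L

2400 L/s = 2.4 m³/s.
After complete mixing, C₀ = (0.076·2.01 + 2.4·0.051) / 2.476 = 0.1111 mg/L.
Travel time t = 7.81e+04 m / 0.14 m/s = 5.579e+05 s = 6.457 d.
C = 0.1111·exp(−0.028·6.457) = 0.1111·0.8346 = 0.09275 mg/L.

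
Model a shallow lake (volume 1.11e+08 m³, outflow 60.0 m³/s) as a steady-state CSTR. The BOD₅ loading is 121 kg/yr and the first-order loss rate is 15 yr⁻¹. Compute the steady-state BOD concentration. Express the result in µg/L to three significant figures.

0.0340 µg/L

Outflow Q = 60.0 m³/s × 3.156e+07 s/yr = 1.893e+09 m³/yr.
Steady-state CSTR mass balance: W = Q·C + k·V·C, so C = W/(Q + kV).
Q + kV = 1.893e+09 + 15·1.11e+08 = 3.558e+09 m³/yr.
C = 121/3.558e+09 = 3.4e-08 kg/m³ = 3.4e-05 mg/L = 0.034 µg/L.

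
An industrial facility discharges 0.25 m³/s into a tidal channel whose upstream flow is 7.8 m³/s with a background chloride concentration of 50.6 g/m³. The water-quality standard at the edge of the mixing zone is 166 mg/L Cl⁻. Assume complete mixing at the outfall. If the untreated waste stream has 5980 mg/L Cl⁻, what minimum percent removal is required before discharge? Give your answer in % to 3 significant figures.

37.0 %

Mass balance: 166·8.05 = 0.25·Cₑ + 7.8·50.6.
Cₑ = (1336 − 394.7) / 0.25 = 3766 mg/L.
Required removal = 1 − 3766/5980 = 37.02 %.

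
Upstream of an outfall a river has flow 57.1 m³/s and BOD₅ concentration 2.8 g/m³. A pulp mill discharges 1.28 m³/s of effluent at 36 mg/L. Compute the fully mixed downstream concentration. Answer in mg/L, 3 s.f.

Conservation of mass across the mixing zone: C = (1.28·36 + 57.1·2.8) / (1.28 + 57.1) = 206/58.38 = 3.528 mg/L.

3.53 mg/L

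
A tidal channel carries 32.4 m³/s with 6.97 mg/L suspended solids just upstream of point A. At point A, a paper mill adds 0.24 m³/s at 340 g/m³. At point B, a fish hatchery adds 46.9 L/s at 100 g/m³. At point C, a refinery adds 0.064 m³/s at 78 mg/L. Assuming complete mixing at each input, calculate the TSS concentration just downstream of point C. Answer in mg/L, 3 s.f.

9.68 mg/L

After input A: C = (32.4·6.97 + 0.24·340) / 32.64 = 9.419 mg/L.
46.9 L/s = 0.0469 m³/s.
After input B: C = (32.64·9.419 + 0.0469·100) / 32.69 = 9.549 mg/L.
After input C: C = (32.69·9.549 + 0.064·78) / 32.75 = 9.682 mg/L.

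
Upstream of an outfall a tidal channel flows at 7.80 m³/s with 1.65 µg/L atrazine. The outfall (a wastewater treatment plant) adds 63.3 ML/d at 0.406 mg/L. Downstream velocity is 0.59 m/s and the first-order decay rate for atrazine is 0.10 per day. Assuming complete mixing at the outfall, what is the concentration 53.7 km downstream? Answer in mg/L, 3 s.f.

63.3 ML/d = 0.7326 m³/s.
1.65 µg/L = 0.00165 mg/L.
After complete mixing, C₀ = (0.7326·0.406 + 7.8·0.00165) / 8.533 = 0.03637 mg/L.
Travel time t = 5.37e+04 m / 0.59 m/s = 9.102e+04 s = 1.053 d.
C = 0.03637·exp(−0.10·1.053) = 0.03637·0.9 = 0.03273 mg/L.

0.0327 mg/L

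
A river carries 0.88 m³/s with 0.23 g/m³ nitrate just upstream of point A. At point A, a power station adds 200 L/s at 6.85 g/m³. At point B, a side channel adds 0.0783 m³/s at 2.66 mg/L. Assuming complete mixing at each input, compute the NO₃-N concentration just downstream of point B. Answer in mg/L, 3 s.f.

200 L/s = 0.2 m³/s.
After input A: C = (0.88·0.23 + 0.2·6.85) / 1.08 = 1.456 mg/L.
After input B: C = (1.08·1.456 + 0.0783·2.66) / 1.158 = 1.537 mg/L.

1.54 mg/L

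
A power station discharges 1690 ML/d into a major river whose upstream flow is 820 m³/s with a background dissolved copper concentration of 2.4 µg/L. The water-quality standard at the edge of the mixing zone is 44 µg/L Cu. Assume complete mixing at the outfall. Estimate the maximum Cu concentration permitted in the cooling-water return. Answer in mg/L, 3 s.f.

1690 ML/d = 19.56 m³/s.
2.4 µg/L = 0.0024 mg/L.
44 µg/L = 0.044 mg/L.
Mass balance: 0.044·839.6 = 19.56·Cₑ + 820·0.0024.
Cₑ = (36.94 − 1.968) / 19.56 = 1.788 mg/L.

1.79 mg/L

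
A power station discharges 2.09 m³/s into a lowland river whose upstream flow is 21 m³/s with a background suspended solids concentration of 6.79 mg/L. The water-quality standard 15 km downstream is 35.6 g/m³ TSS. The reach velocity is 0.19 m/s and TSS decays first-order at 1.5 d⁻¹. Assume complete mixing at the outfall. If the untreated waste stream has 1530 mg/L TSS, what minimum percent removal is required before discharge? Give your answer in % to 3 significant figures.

Travel time to the compliance point: t = 1.5e+04/0.19 = 7.895e+04 s = 0.9137 d; decay factor exp(−1.5·0.9137) = 0.254.
So the concentration just after mixing may be at most 35.6/0.254 = 140.2 mg/L.
Mass balance: 140.2·23.09 = 2.09·Cₑ + 21·6.79.
Cₑ = (3237 − 142.6) / 2.09 = 1481 mg/L.
Required removal = 1 − 1481/1530 = 3.234 %.

3.23 %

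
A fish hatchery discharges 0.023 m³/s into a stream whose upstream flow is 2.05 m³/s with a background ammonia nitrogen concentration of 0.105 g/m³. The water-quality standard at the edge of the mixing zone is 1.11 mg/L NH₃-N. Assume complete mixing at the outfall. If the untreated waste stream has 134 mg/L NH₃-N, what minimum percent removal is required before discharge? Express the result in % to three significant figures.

Mass balance: 1.11·2.073 = 0.023·Cₑ + 2.05·0.105.
Cₑ = (2.301 − 0.2152) / 0.023 = 90.69 mg/L.
Required removal = 1 − 90.69/134 = 32.32 %.

32.3 %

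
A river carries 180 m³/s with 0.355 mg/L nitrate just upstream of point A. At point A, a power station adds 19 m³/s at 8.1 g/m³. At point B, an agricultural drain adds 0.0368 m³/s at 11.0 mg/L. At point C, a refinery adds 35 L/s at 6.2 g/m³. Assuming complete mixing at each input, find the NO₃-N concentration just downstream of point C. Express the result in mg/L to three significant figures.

1.10 mg/L

After input A: C = (180·0.355 + 19·8.1) / 199 = 1.094 mg/L.
After input B: C = (199·1.094 + 0.0368·11) / 199 = 1.096 mg/L.
35 L/s = 0.035 m³/s.
After input C: C = (199·1.096 + 0.035·6.2) / 199.1 = 1.097 mg/L.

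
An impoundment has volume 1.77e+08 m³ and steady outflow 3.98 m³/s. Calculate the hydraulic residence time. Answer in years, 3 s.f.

1.41 yr

Q = 3.98 m³/s × 3.156e+07 s/yr = 1.256e+08 m³/yr.
Hydraulic residence time τ = V/Q = 1.77e+08/1.256e+08 = 1.409 yr.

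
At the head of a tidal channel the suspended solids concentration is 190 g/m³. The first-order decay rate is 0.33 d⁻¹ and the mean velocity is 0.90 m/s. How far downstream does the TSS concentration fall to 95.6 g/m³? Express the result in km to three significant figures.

162 km

From C = C₀·e^(−kt), t = ln(C₀/C)/k = ln(190/95.6)/0.33 = 0.6869/0.33 = 2.081 d.
Distance = v·t = 0.90 m/s × 1.798e+05 s = 1.618e+05 m = 161.8 km.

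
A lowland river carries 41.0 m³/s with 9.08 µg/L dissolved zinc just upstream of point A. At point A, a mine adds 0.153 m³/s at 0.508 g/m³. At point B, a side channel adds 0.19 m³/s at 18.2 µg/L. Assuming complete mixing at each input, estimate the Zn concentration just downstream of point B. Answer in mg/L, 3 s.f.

0.0110 mg/L

9.08 µg/L = 0.00908 mg/L.
After input A: C = (41·0.00908 + 0.153·0.508) / 41.15 = 0.01093 mg/L.
18.2 µg/L = 0.0182 mg/L.
After input B: C = (41.15·0.01093 + 0.19·0.0182) / 41.34 = 0.01097 mg/L.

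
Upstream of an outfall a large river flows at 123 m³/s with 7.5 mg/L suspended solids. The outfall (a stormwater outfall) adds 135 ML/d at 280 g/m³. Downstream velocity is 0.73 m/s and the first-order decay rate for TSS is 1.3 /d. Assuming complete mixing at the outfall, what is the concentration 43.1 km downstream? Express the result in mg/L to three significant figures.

135 ML/d = 1.562 m³/s.
After complete mixing, C₀ = (1.562·280 + 123·7.5) / 124.6 = 10.92 mg/L.
Travel time t = 4.31e+04 m / 0.73 m/s = 5.904e+04 s = 0.6833 d.
C = 10.92·exp(−1.3·0.6833) = 10.92·0.4113 = 4.491 mg/L.

4.49 mg/L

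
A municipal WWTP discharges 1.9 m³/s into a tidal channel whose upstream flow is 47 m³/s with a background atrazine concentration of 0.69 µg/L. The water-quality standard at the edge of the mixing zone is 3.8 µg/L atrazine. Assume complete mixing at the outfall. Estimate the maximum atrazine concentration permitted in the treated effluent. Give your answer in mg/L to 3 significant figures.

0.69 µg/L = 0.00069 mg/L.
3.8 µg/L = 0.0038 mg/L.
Mass balance: 0.0038·48.9 = 1.9·Cₑ + 47·0.00069.
Cₑ = (0.1858 − 0.03243) / 1.9 = 0.08073 mg/L.

0.0807 mg/L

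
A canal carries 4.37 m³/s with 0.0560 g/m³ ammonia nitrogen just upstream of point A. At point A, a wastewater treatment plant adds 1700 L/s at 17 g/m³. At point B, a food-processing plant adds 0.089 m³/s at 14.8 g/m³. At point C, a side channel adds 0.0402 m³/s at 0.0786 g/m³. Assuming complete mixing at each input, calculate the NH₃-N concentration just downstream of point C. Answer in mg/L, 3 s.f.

1700 L/s = 1.7 m³/s.
After input A: C = (4.37·0.056 + 1.7·17) / 6.07 = 4.801 mg/L.
After input B: C = (6.07·4.801 + 0.089·14.8) / 6.159 = 4.946 mg/L.
After input C: C = (6.159·4.946 + 0.0402·0.0786) / 6.199 = 4.914 mg/L.

4.91 mg/L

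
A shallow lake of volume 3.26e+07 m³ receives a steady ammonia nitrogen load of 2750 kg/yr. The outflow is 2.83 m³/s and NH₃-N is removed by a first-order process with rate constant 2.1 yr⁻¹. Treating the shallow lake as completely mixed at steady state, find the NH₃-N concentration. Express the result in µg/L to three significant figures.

Outflow Q = 2.83 m³/s × 3.156e+07 s/yr = 8.931e+07 m³/yr.
Steady-state CSTR mass balance: W = Q·C + k·V·C, so C = W/(Q + kV).
Q + kV = 8.931e+07 + 2.1·3.26e+07 = 1.578e+08 m³/yr.
C = 2750/1.578e+08 = 1.743e-05 kg/m³ = 0.01743 mg/L = 17.43 µg/L.

17.4 µg/L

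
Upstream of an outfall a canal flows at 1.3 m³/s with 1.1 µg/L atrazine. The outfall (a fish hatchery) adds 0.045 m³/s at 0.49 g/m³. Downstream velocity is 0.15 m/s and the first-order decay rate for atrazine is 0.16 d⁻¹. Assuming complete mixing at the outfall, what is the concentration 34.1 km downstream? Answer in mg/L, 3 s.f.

1.1 µg/L = 0.0011 mg/L.
After complete mixing, C₀ = (0.045·0.49 + 1.3·0.0011) / 1.345 = 0.01746 mg/L.
Travel time t = 3.41e+04 m / 0.15 m/s = 2.273e+05 s = 2.631 d.
C = 0.01746·exp(−0.16·2.631) = 0.01746·0.6564 = 0.01146 mg/L.

0.0115 mg/L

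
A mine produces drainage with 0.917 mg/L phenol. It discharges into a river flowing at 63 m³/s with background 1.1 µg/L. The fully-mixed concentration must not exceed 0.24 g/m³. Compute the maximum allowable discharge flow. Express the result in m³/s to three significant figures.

1.1 µg/L = 0.0011 mg/L.
Mass balance at complete mixing: C_std·(Q_w + Q_r) = Q_w·C_e + Q_r·C_b.
Rearranging, Q_w = Q_r·(C_std − C_b)/(C_e − C_std) = 63·(0.24 − 0.0011) / (0.917 − 0.24) = 22.23 m³/s.

22.2 m³/s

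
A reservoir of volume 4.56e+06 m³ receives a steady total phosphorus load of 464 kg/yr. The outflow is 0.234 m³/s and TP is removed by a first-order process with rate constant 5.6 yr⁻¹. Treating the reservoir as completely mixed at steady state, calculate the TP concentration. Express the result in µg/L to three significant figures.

14.1 µg/L

Outflow Q = 0.234 m³/s × 3.156e+07 s/yr = 7.384e+06 m³/yr.
Steady-state CSTR mass balance: W = Q·C + k·V·C, so C = W/(Q + kV).
Q + kV = 7.384e+06 + 5.6·4.56e+06 = 3.292e+07 m³/yr.
C = 464/3.292e+07 = 1.409e-05 kg/m³ = 0.01409 mg/L = 14.09 µg/L.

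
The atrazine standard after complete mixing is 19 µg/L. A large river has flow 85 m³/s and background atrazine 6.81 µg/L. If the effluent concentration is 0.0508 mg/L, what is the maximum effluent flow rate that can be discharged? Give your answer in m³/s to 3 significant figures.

6.81 µg/L = 0.00681 mg/L.
19 µg/L = 0.019 mg/L.
Mass balance at complete mixing: C_std·(Q_w + Q_r) = Q_w·C_e + Q_r·C_b.
Rearranging, Q_w = Q_r·(C_std − C_b)/(C_e − C_std) = 85·(0.019 − 0.00681) / (0.0508 − 0.019) = 32.58 m³/s.

32.6 m³/s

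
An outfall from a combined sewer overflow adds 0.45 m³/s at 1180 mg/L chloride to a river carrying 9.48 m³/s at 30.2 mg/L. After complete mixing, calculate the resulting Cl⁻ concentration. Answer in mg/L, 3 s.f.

Conservation of mass across the mixing zone: C = (0.45·1180 + 9.48·30.2) / (0.45 + 9.48) = 817.3/9.93 = 82.31 mg/L.

82.3 mg/L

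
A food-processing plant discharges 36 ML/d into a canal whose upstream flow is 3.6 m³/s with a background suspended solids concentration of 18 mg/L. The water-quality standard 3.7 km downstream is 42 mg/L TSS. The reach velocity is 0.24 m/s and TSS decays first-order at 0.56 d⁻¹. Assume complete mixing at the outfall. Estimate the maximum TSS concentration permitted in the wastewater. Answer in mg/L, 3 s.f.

36 ML/d = 0.4167 m³/s.
Travel time to the compliance point: t = 3700/0.24 = 1.542e+04 s = 0.1784 d; decay factor exp(−0.56·0.1784) = 0.9049.
So the concentration just after mixing may be at most 42/0.9049 = 46.41 mg/L.
Mass balance: 46.41·4.017 = 0.4167·Cₑ + 3.6·18.
Cₑ = (186.4 − 64.8) / 0.4167 = 291.9 mg/L.

292 mg/L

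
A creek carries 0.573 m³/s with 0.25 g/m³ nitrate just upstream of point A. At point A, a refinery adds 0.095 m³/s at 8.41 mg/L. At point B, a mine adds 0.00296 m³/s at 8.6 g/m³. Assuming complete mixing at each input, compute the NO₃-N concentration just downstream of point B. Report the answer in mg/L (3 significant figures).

1.44 mg/L

After input A: C = (0.573·0.25 + 0.095·8.41) / 0.668 = 1.41 mg/L.
After input B: C = (0.668·1.41 + 0.00296·8.6) / 0.671 = 1.442 mg/L.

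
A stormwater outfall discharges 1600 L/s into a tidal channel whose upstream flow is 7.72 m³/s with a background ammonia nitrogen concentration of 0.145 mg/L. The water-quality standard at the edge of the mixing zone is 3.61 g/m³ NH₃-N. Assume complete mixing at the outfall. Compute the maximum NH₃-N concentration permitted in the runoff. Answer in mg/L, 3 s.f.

20.3 mg/L

1600 L/s = 1.6 m³/s.
Mass balance: 3.61·9.32 = 1.6·Cₑ + 7.72·0.145.
Cₑ = (33.65 − 1.119) / 1.6 = 20.33 mg/L.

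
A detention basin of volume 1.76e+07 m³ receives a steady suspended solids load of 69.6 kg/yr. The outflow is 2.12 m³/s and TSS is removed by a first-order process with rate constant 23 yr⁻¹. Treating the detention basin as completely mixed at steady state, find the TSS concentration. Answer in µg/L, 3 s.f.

Outflow Q = 2.12 m³/s × 3.156e+07 s/yr = 6.69e+07 m³/yr.
Steady-state CSTR mass balance: W = Q·C + k·V·C, so C = W/(Q + kV).
Q + kV = 6.69e+07 + 23·1.76e+07 = 4.717e+08 m³/yr.
C = 69.6/4.717e+08 = 1.476e-07 kg/m³ = 0.0001476 mg/L = 0.1476 µg/L.

0.148 µg/L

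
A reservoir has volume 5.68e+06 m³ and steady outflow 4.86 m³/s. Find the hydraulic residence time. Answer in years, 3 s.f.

0.0370 yr

Q = 4.86 m³/s × 3.156e+07 s/yr = 1.534e+08 m³/yr.
Hydraulic residence time τ = V/Q = 5.68e+06/1.534e+08 = 0.03703 yr.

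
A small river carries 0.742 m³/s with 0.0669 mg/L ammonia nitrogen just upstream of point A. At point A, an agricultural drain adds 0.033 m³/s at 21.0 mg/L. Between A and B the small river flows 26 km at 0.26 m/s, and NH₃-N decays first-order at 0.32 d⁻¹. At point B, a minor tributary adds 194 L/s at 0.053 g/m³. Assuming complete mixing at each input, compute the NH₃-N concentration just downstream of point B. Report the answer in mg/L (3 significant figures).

After input A: C = (0.742·0.0669 + 0.033·21) / 0.775 = 0.9582 mg/L.
Over the 26 km reach to input B (t = 1e+05 s = 1.157 d), decay gives C = 0.9582·exp(−0.32·1.157) = 0.6616 mg/L.
194 L/s = 0.194 m³/s.
After input B: C = (0.775·0.6616 + 0.194·0.053) / 0.969 = 0.5398 mg/L.

0.540 mg/L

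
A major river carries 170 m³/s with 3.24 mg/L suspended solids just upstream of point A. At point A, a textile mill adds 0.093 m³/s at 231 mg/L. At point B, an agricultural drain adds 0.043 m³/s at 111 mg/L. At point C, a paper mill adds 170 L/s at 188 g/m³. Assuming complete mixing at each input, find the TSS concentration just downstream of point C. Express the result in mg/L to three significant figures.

3.58 mg/L

After input A: C = (170·3.24 + 0.093·231) / 170.1 = 3.365 mg/L.
After input B: C = (170.1·3.365 + 0.043·111) / 170.1 = 3.392 mg/L.
170 L/s = 0.17 m³/s.
After input C: C = (170.1·3.392 + 0.17·188) / 170.3 = 3.576 mg/L.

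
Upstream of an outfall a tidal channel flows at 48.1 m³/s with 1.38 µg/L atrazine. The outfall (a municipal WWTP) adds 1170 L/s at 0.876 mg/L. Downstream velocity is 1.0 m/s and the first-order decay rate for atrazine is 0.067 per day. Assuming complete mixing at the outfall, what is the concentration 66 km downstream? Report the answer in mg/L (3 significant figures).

1170 L/s = 1.17 m³/s.
1.38 µg/L = 0.00138 mg/L.
After complete mixing, C₀ = (1.17·0.876 + 48.1·0.00138) / 49.27 = 0.02215 mg/L.
Travel time t = 6.6e+04 m / 1.0 m/s = 6.6e+04 s = 0.7639 d.
C = 0.02215·exp(−0.067·0.7639) = 0.02215·0.9501 = 0.02104 mg/L.

0.0210 mg/L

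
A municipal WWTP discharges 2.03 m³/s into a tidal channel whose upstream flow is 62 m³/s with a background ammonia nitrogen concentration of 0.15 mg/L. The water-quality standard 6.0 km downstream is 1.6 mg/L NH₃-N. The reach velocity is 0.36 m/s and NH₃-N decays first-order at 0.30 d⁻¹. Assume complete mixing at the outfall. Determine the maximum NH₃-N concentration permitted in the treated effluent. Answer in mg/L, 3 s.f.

Travel time to the compliance point: t = 6000/0.36 = 1.667e+04 s = 0.1929 d; decay factor exp(−0.30·0.1929) = 0.9438.
So the concentration just after mixing may be at most 1.6/0.9438 = 1.695 mg/L.
Mass balance: 1.695·64.03 = 2.03·Cₑ + 62·0.15.
Cₑ = (108.6 − 9.3) / 2.03 = 48.89 mg/L.

48.9 mg/L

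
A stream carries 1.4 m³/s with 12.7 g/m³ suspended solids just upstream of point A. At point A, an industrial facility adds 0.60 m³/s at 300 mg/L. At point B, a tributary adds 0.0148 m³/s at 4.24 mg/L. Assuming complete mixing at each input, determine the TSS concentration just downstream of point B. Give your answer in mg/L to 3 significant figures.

98.2 mg/L

After input A: C = (1.4·12.7 + 0.6·300) / 2 = 98.89 mg/L.
After input B: C = (2·98.89 + 0.0148·4.24) / 2.015 = 98.19 mg/L.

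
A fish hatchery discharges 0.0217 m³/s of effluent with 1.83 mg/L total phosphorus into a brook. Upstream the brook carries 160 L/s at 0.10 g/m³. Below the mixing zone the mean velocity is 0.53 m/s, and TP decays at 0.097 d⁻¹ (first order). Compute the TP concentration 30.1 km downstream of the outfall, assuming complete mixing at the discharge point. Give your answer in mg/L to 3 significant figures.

0.288 mg/L

160 L/s = 0.16 m³/s.
After complete mixing, C₀ = (0.0217·1.83 + 0.16·0.1) / 0.1817 = 0.3066 mg/L.
Travel time t = 3.01e+04 m / 0.53 m/s = 5.679e+04 s = 0.6573 d.
C = 0.3066·exp(−0.097·0.6573) = 0.3066·0.9382 = 0.2877 mg/L.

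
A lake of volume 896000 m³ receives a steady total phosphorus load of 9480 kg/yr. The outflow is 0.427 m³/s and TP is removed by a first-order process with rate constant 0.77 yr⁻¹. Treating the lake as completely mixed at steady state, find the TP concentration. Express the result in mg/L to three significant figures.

0.669 mg/L

Outflow Q = 0.427 m³/s × 3.156e+07 s/yr = 1.348e+07 m³/yr.
Steady-state CSTR mass balance: W = Q·C + k·V·C, so C = W/(Q + kV).
Q + kV = 1.348e+07 + 0.77·896000 = 1.417e+07 m³/yr.
C = 9480/1.417e+07 = 0.0006693 kg/m³ = 0.6693 mg/L.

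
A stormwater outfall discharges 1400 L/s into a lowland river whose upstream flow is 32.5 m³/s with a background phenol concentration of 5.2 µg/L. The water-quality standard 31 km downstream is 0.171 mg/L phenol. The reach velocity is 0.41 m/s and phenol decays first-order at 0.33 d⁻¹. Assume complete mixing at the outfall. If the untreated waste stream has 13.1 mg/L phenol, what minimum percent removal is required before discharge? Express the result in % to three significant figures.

1400 L/s = 1.4 m³/s.
5.2 µg/L = 0.0052 mg/L.
Travel time to the compliance point: t = 3.1e+04/0.41 = 7.561e+04 s = 0.8751 d; decay factor exp(−0.33·0.8751) = 0.7492.
So the concentration just after mixing may be at most 0.171/0.7492 = 0.2283 mg/L.
Mass balance: 0.2283·33.9 = 1.4·Cₑ + 32.5·0.0052.
Cₑ = (7.738 − 0.169) / 1.4 = 5.406 mg/L.
Required removal = 1 − 5.406/13.1 = 58.73 %.

58.7 %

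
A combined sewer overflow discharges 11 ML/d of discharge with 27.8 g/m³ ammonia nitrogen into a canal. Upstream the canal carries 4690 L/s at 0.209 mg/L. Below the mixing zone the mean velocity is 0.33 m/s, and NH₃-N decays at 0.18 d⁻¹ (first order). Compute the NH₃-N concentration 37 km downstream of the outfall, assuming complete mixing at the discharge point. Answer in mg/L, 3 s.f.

11 ML/d = 0.1273 m³/s.
4690 L/s = 4.69 m³/s.
After complete mixing, C₀ = (0.1273·27.8 + 4.69·0.209) / 4.817 = 0.9382 mg/L.
Travel time t = 3.7e+04 m / 0.33 m/s = 1.121e+05 s = 1.298 d.
C = 0.9382·exp(−0.18·1.298) = 0.9382·0.7917 = 0.7428 mg/L.

0.743 mg/L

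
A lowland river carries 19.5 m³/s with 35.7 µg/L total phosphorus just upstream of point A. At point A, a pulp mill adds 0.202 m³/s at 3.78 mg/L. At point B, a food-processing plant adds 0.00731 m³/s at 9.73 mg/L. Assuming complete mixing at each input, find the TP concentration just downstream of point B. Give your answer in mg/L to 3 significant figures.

35.7 µg/L = 0.0357 mg/L.
After input A: C = (19.5·0.0357 + 0.202·3.78) / 19.7 = 0.07409 mg/L.
After input B: C = (19.7·0.07409 + 0.00731·9.73) / 19.71 = 0.07767 mg/L.

0.0777 mg/L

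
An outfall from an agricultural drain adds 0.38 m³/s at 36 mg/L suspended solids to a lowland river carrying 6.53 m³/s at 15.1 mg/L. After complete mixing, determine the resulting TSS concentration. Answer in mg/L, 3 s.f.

16.2 mg/L

Conservation of mass across the mixing zone: C = (0.38·36 + 6.53·15.1) / (0.38 + 6.53) = 112.3/6.91 = 16.25 mg/L.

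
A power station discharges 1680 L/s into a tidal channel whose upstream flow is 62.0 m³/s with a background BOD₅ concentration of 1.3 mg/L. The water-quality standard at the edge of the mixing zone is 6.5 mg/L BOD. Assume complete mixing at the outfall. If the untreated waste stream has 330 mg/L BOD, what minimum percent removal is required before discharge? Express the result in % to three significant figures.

39.9 %

1680 L/s = 1.68 m³/s.
Mass balance: 6.5·63.68 = 1.68·Cₑ + 62·1.3.
Cₑ = (413.9 − 80.6) / 1.68 = 198.4 mg/L.
Required removal = 1 − 198.4/330 = 39.88 %.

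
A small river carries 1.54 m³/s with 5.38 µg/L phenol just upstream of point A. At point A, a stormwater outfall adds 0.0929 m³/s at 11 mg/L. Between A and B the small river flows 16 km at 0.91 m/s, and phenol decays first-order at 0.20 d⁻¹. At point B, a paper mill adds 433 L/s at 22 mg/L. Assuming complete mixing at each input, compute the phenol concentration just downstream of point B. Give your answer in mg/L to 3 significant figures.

5.38 µg/L = 0.00538 mg/L.
After input A: C = (1.54·0.00538 + 0.0929·11) / 1.633 = 0.6309 mg/L.
Over the 16 km reach to input B (t = 1.758e+04 s = 0.2035 d), decay gives C = 0.6309·exp(−0.20·0.2035) = 0.6057 mg/L.
433 L/s = 0.433 m³/s.
After input B: C = (1.633·0.6057 + 0.433·22) / 2.066 = 5.09 mg/L.

5.09 mg/L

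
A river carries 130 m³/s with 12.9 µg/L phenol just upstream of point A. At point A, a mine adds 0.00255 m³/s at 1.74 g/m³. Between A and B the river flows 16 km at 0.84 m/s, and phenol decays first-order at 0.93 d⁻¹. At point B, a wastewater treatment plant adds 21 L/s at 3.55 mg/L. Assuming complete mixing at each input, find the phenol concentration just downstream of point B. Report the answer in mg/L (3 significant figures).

0.0111 mg/L

12.9 µg/L = 0.0129 mg/L.
After input A: C = (130·0.0129 + 0.00255·1.74) / 130 = 0.01293 mg/L.
Over the 16 km reach to input B (t = 1.905e+04 s = 0.2205 d), decay gives C = 0.01293·exp(−0.93·0.2205) = 0.01054 mg/L.
21 L/s = 0.021 m³/s.
After input B: C = (130·0.01054 + 0.021·3.55) / 130 = 0.01111 mg/L.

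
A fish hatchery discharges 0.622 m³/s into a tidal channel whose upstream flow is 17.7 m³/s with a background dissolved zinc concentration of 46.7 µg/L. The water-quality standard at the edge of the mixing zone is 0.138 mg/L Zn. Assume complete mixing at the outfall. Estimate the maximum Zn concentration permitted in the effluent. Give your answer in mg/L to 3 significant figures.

46.7 µg/L = 0.0467 mg/L.
Mass balance: 0.138·18.32 = 0.622·Cₑ + 17.7·0.0467.
Cₑ = (2.528 − 0.8266) / 0.622 = 2.736 mg/L.

2.74 mg/L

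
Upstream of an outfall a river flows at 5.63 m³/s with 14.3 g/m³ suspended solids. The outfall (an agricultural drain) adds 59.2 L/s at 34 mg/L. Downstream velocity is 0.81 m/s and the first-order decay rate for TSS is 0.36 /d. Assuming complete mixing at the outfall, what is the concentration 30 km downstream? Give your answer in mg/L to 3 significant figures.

12.4 mg/L

59.2 L/s = 0.0592 m³/s.
After complete mixing, C₀ = (0.0592·34 + 5.63·14.3) / 5.689 = 14.5 mg/L.
Travel time t = 3e+04 m / 0.81 m/s = 3.704e+04 s = 0.4287 d.
C = 14.5·exp(−0.36·0.4287) = 14.5·0.857 = 12.43 mg/L.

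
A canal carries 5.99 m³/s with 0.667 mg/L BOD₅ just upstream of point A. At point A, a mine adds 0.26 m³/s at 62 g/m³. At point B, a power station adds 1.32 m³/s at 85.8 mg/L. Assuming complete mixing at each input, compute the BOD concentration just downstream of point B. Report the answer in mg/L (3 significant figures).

After input A: C = (5.99·0.667 + 0.26·62) / 6.25 = 3.218 mg/L.
After input B: C = (6.25·3.218 + 1.32·85.8) / 7.57 = 17.62 mg/L.

17.6 mg/L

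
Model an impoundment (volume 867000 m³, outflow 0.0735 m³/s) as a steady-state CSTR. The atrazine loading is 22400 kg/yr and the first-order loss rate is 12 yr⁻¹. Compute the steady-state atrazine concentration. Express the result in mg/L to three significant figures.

1.76 mg/L

Outflow Q = 0.0735 m³/s × 3.156e+07 s/yr = 2.319e+06 m³/yr.
Steady-state CSTR mass balance: W = Q·C + k·V·C, so C = W/(Q + kV).
Q + kV = 2.319e+06 + 12·867000 = 1.272e+07 m³/yr.
C = 22400/1.272e+07 = 0.001761 kg/m³ = 1.761 mg/L.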